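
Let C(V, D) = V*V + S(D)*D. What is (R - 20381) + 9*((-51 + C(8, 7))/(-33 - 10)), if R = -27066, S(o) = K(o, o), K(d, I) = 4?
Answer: -2040590/43 ≈ -47456.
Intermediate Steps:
S(o) = 4
C(V, D) = V² + 4*D (C(V, D) = V*V + 4*D = V² + 4*D)
(R - 20381) + 9*((-51 + C(8, 7))/(-33 - 10)) = (-27066 - 20381) + 9*((-51 + (8² + 4*7))/(-33 - 10)) = -47447 + 9*((-51 + (64 + 28))/(-43)) = -47447 + 9*((-51 + 92)*(-1/43)) = -47447 + 9*(41*(-1/43)) = -47447 + 9*(-41/43) = -47447 - 369/43 = -2040590/43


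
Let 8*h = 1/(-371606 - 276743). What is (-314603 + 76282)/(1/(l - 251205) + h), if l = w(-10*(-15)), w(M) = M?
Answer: 310334472194324760/5437847 ≈ 5.7069e+10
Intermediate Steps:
l = 150 (l = -10*(-15) = 150)
h = -1/5186792 (h = 1/(8*(-371606 - 276743)) = (⅛)/(-648349) = (⅛)*(-1/648349) = -1/5186792 ≈ -1.9280e-7)
(-314603 + 76282)/(1/(l - 251205) + h) = (-314603 + 76282)/(1/(150 - 251205) - 1/5186792) = -238321/(1/(-251055) - 1/5186792) = -238321/(-1/251055 - 1/5186792) = -238321/(-5437847/1302170065560) = -238321*(-1302170065560/5437847) = 310334472194324760/5437847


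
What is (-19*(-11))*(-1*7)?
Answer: -1463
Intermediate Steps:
(-19*(-11))*(-1*7) = 209*(-7) = -1463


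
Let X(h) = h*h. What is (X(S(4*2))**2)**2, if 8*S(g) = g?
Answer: 1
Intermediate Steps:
S(g) = g/8
X(h) = h**2
(X(S(4*2))**2)**2 = ((((4*2)/8)**2)**2)**2 = ((((1/8)*8)**2)**2)**2 = ((1**2)**2)**2 = (1**2)**2 = 1**2 = 1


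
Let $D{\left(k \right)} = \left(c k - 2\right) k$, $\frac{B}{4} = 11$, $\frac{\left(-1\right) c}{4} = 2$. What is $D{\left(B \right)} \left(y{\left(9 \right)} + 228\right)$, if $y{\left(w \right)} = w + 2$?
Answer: $-3722664$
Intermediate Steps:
$c = -8$ ($c = \left(-4\right) 2 = -8$)
$B = 44$ ($B = 4 \cdot 11 = 44$)
$y{\left(w \right)} = 2 + w$
$D{\left(k \right)} = k \left(-2 - 8 k\right)$ ($D{\left(k \right)} = \left(- 8 k - 2\right) k = \left(-2 - 8 k\right) k = k \left(-2 - 8 k\right)$)
$D{\left(B \right)} \left(y{\left(9 \right)} + 228\right) = \left(-2\right) 44 \left(1 + 4 \cdot 44\right) \left(\left(2 + 9\right) + 228\right) = \left(-2\right) 44 \left(1 + 176\right) \left(11 + 228\right) = \left(-2\right) 44 \cdot 177 \cdot 239 = \left(-15576\right) 239 = -3722664$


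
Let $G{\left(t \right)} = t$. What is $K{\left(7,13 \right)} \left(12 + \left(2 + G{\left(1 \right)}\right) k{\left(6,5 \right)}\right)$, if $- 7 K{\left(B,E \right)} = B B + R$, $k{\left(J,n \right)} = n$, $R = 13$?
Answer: $- \frac{1674}{7} \approx -239.14$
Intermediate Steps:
$K{\left(B,E \right)} = - \frac{13}{7} - \frac{B^{2}}{7}$ ($K{\left(B,E \right)} = - \frac{B B + 13}{7} = - \frac{B^{2} + 13}{7} = - \frac{13 + B^{2}}{7} = - \frac{13}{7} - \frac{B^{2}}{7}$)
$K{\left(7,13 \right)} \left(12 + \left(2 + G{\left(1 \right)}\right) k{\left(6,5 \right)}\right) = \left(- \frac{13}{7} - \frac{7^{2}}{7}\right) \left(12 + \left(2 + 1\right) 5\right) = \left(- \frac{13}{7} - 7\right) \left(12 + 3 \cdot 5\right) = \left(- \frac{13}{7} - 7\right) \left(12 + 15\right) = \left(- \frac{62}{7}\right) 27 = - \frac{1674}{7}$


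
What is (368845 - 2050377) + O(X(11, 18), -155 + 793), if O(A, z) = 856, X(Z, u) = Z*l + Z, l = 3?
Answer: -1680676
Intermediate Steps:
X(Z, u) = 4*Z (X(Z, u) = Z*3 + Z = 3*Z + Z = 4*Z)
(368845 - 2050377) + O(X(11, 18), -155 + 793) = (368845 - 2050377) + 856 = -1681532 + 856 = -1680676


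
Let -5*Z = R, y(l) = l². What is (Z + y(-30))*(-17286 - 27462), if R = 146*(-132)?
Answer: -1063749456/5 ≈ -2.1275e+8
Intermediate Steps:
R = -19272
Z = 19272/5 (Z = -⅕*(-19272) = 19272/5 ≈ 3854.4)
(Z + y(-30))*(-17286 - 27462) = (19272/5 + (-30)²)*(-17286 - 27462) = (19272/5 + 900)*(-44748) = (23772/5)*(-44748) = -1063749456/5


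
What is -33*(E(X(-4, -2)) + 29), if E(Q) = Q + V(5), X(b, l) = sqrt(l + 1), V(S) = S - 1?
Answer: -1089 - 33*I ≈ -1089.0 - 33.0*I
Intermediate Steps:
V(S) = -1 + S
X(b, l) = sqrt(1 + l)
E(Q) = 4 + Q (E(Q) = Q + (-1 + 5) = Q + 4 = 4 + Q)
-33*(E(X(-4, -2)) + 29) = -33*((4 + sqrt(1 - 2)) + 29) = -33*((4 + sqrt(-1)) + 29) = -33*((4 + I) + 29) = -33*(33 + I) = -1089 - 33*I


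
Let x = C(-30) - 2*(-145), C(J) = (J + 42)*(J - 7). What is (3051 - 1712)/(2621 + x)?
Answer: 1339/2467 ≈ 0.54276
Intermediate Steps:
C(J) = (-7 + J)*(42 + J) (C(J) = (42 + J)*(-7 + J) = (-7 + J)*(42 + J))
x = -154 (x = (-294 + (-30)² + 35*(-30)) - 2*(-145) = (-294 + 900 - 1050) - 1*(-290) = -444 + 290 = -154)
(3051 - 1712)/(2621 + x) = (3051 - 1712)/(2621 - 154) = 1339/2467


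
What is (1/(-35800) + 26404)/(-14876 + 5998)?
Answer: -945263199/317832400 ≈ -2.9741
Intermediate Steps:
(1/(-35800) + 26404)/(-14876 + 5998) = (-1/35800 + 26404)/(-8878) = (945263199/35800)*(-1/8878) = -945263199/317832400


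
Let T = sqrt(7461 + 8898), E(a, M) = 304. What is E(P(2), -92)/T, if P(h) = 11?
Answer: 16*sqrt(16359)/861 ≈ 2.3768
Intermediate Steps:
T = sqrt(16359) ≈ 127.90
E(P(2), -92)/T = 304/(sqrt(16359)) = 304*(sqrt(16359)/16359) = 16*sqrt(16359)/861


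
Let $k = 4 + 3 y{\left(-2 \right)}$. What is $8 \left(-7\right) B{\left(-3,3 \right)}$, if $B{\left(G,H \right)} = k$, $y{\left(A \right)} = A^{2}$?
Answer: $-896$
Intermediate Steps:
$k = 16$ ($k = 4 + 3 \left(-2\right)^{2} = 4 + 3 \cdot 4 = 4 + 12 = 16$)
$B{\left(G,H \right)} = 16$
$8 \left(-7\right) B{\left(-3,3 \right)} = 8 \left(-7\right) 16 = \left(-56\right) 16 = -896$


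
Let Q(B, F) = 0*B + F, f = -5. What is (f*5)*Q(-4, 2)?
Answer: -50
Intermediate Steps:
Q(B, F) = F (Q(B, F) = 0 + F = F)
(f*5)*Q(-4, 2) = -5*5*2 = -25*2 = -50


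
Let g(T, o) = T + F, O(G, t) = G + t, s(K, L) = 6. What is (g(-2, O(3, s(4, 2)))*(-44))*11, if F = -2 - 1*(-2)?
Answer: 968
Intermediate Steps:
F = 0 (F = -2 + 2 = 0)
g(T, o) = T (g(T, o) = T + 0 = T)
(g(-2, O(3, s(4, 2)))*(-44))*11 = -2*(-44)*11 = 88*11 = 968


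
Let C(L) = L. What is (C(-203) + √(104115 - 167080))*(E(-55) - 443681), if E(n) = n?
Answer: 90078408 - 3106152*I*√1285 ≈ 9.0078e+7 - 1.1135e+8*I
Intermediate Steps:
(C(-203) + √(104115 - 167080))*(E(-55) - 443681) = (-203 + √(104115 - 167080))*(-55 - 443681) = (-203 + √(-62965))*(-443736) = (-203 + 7*I*√1285)*(-443736) = 90078408 - 3106152*I*√1285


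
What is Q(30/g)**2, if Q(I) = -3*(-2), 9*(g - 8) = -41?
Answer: 36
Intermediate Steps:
g = 31/9 (g = 8 + (1/9)*(-41) = 8 - 41/9 = 31/9 ≈ 3.4444)
Q(I) = 6
Q(30/g)**2 = 6**2 = 36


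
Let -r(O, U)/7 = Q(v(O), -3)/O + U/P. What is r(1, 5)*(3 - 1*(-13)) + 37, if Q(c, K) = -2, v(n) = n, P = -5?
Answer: 373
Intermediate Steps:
r(O, U) = 14/O + 7*U/5 (r(O, U) = -7*(-2/O + U/(-5)) = -7*(-2/O + U*(-⅕)) = -7*(-2/O - U/5) = 14/O + 7*U/5)
r(1, 5)*(3 - 1*(-13)) + 37 = (14/1 + (7/5)*5)*(3 - 1*(-13)) + 37 = (14*1 + 7)*(3 + 13) + 37 = (14 + 7)*16 + 37 = 21*16 + 37 = 336 + 37 = 373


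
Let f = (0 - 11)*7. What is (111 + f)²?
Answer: 1156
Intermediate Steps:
f = -77 (f = -11*7 = -77)
(111 + f)² = (111 - 77)² = 34² = 1156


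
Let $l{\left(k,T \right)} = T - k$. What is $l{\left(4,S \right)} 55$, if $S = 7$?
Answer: $165$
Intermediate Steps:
$l{\left(4,S \right)} 55 = \left(7 - 4\right) 55 = 3 \cdot 55 = 165$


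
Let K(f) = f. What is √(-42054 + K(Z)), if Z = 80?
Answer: I*√41974 ≈ 204.88*I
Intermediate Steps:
√(-42054 + K(Z)) = √(-42054 + 80) = √(-41974) = I*√41974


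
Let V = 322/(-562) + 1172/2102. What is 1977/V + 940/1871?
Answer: -364138450259/2834565 ≈ -1.2846e+5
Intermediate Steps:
V = -4545/295331 (V = 322*(-1/562) + 1172*(1/2102) = -161/281 + 586/1051 = -4545/295331 ≈ -0.015390)
1977/V + 940/1871 = 1977/(-4545/295331) + 940/1871 = 1977*(-295331/4545) + 940*(1/1871) = -194623129/1515 + 940/1871 = -364138450259/2834565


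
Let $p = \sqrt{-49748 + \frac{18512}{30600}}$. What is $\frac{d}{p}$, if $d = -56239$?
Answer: $\frac{843585 i \sqrt{3234824362}}{190283786} \approx 252.15 i$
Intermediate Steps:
$p = \frac{i \sqrt{3234824362}}{255}$ ($p = \sqrt{-49748 + 18512 \cdot \frac{1}{30600}} = \sqrt{-49748 + \frac{2314}{3825}} = \sqrt{- \frac{190283786}{3825}} = \frac{i \sqrt{3234824362}}{255} \approx 223.04 i$)
$\frac{d}{p} = - \frac{56239}{\frac{1}{255} i \sqrt{3234824362}} = - 56239 \left(- \frac{15 i \sqrt{3234824362}}{190283786}\right) = \frac{843585 i \sqrt{3234824362}}{190283786}$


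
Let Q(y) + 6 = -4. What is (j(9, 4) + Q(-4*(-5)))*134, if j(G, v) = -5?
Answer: -2010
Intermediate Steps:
Q(y) = -10 (Q(y) = -6 - 4 = -10)
(j(9, 4) + Q(-4*(-5)))*134 = (-5 - 10)*134 = -15*134 = -2010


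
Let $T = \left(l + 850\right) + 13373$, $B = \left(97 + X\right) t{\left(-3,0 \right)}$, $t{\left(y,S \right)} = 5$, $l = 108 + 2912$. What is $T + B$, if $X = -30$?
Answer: $17578$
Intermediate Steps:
$l = 3020$
$B = 335$ ($B = \left(97 - 30\right) 5 = 67 \cdot 5 = 335$)
$T = 17243$ ($T = \left(3020 + 850\right) + 13373 = 3870 + 13373 = 17243$)
$T + B = 17243 + 335 = 17578$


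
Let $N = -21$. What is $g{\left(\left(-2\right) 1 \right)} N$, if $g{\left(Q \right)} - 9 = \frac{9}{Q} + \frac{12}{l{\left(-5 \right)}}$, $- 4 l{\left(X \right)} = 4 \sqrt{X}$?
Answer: $- \frac{189}{2} - \frac{252 i \sqrt{5}}{5} \approx -94.5 - 112.7 i$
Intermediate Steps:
$l{\left(X \right)} = - \sqrt{X}$ ($l{\left(X \right)} = - \frac{4 \sqrt{X}}{4} = - \sqrt{X}$)
$g{\left(Q \right)} = 9 + \frac{9}{Q} + \frac{12 i \sqrt{5}}{5}$ ($g{\left(Q \right)} = 9 + \left(\frac{9}{Q} + \frac{12}{\left(-1\right) \sqrt{-5}}\right) = 9 + \left(\frac{9}{Q} + \frac{12}{\left(-1\right) i \sqrt{5}}\right) = 9 + \left(\frac{9}{Q} + 12 \frac{i \sqrt{5}}{5}\right) = 9 + \left(\frac{9}{Q} + \frac{12 i \sqrt{5}}{5}\right) = 9 + \frac{9}{Q} + \frac{12 i \sqrt{5}}{5}$)
$g{\left(\left(-2\right) 1 \right)} N = \left(9 + \frac{9}{\left(-2\right) 1} + \frac{12 i \sqrt{5}}{5}\right) \left(-21\right) = \left(9 + \frac{9}{-2} + \frac{12 i \sqrt{5}}{5}\right) \left(-21\right) = \left(9 + 9 \left(- \frac{1}{2}\right) + \frac{12 i \sqrt{5}}{5}\right) \left(-21\right) = \left(9 - \frac{9}{2} + \frac{12 i \sqrt{5}}{5}\right) \left(-21\right) = \left(\frac{9}{2} + \frac{12 i \sqrt{5}}{5}\right) \left(-21\right) = - \frac{189}{2} - \frac{252 i \sqrt{5}}{5}$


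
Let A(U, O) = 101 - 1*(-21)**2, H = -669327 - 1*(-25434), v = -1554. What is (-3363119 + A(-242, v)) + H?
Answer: -4007352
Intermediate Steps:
H = -643893 (H = -669327 + 25434 = -643893)
A(U, O) = -340 (A(U, O) = 101 - 1*441 = 101 - 441 = -340)
(-3363119 + A(-242, v)) + H = (-3363119 - 340) - 643893 = -3363459 - 643893 = -4007352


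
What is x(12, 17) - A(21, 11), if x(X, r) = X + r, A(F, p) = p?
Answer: 18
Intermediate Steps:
x(12, 17) - A(21, 11) = (12 + 17) - 1*11 = 29 - 11 = 18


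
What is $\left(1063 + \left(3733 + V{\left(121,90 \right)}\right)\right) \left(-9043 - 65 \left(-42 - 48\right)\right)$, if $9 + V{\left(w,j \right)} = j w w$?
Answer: $-4222669061$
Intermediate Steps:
$V{\left(w,j \right)} = -9 + j w^{2}$ ($V{\left(w,j \right)} = -9 + j w w = -9 + j w^{2}$)
$\left(1063 + \left(3733 + V{\left(121,90 \right)}\right)\right) \left(-9043 - 65 \left(-42 - 48\right)\right) = \left(1063 + \left(3733 - \left(9 - 90 \cdot 121^{2}\right)\right)\right) \left(-9043 - 65 \left(-42 - 48\right)\right) = \left(1063 + \left(3733 + \left(-9 + 90 \cdot 14641\right)\right)\right) \left(-9043 - -5850\right) = \left(1063 + \left(3733 + \left(-9 + 1317690\right)\right)\right) \left(-9043 + 5850\right) = \left(1063 + \left(3733 + 1317681\right)\right) \left(-3193\right) = \left(1063 + 1321414\right) \left(-3193\right) = 1322477 \left(-3193\right) = -4222669061$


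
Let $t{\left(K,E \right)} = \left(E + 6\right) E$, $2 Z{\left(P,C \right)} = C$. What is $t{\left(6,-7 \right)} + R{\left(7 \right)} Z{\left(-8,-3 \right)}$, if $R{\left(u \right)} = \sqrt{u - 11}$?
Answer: $7 - 3 i \approx 7.0 - 3.0 i$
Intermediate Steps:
$Z{\left(P,C \right)} = \frac{C}{2}$
$t{\left(K,E \right)} = E \left(6 + E\right)$ ($t{\left(K,E \right)} = \left(6 + E\right) E = E \left(6 + E\right)$)
$R{\left(u \right)} = \sqrt{-11 + u}$
$t{\left(6,-7 \right)} + R{\left(7 \right)} Z{\left(-8,-3 \right)} = - 7 \left(6 - 7\right) + \sqrt{-11 + 7} \cdot \frac{1}{2} \left(-3\right) = \left(-7\right) \left(-1\right) + \sqrt{-4} \left(- \frac{3}{2}\right) = 7 + 2 i \left(- \frac{3}{2}\right) = 7 - 3 i$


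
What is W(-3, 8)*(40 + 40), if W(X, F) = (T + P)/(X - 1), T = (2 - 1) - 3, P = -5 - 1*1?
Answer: 160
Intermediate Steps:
P = -6 (P = -5 - 1 = -6)
T = -2 (T = 1 - 3 = -2)
W(X, F) = -8/(-1 + X) (W(X, F) = (-2 - 6)/(X - 1) = -8/(-1 + X))
W(-3, 8)*(40 + 40) = (-8/(-1 - 3))*(40 + 40) = -8/(-4)*80 = -8*(-1/4)*80 = 2*80 = 160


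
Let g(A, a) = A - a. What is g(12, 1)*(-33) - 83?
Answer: -446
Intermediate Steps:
g(12, 1)*(-33) - 83 = (12 - 1*1)*(-33) - 83 = (12 - 1)*(-33) - 83 = 11*(-33) - 83 = -363 - 83 = -446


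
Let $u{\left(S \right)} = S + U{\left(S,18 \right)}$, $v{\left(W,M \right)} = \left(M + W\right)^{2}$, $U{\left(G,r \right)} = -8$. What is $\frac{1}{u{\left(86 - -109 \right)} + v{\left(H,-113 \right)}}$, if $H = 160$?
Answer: $\frac{1}{2396} \approx 0.00041736$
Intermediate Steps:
$u{\left(S \right)} = -8 + S$ ($u{\left(S \right)} = S - 8 = -8 + S$)
$\frac{1}{u{\left(86 - -109 \right)} + v{\left(H,-113 \right)}} = \frac{1}{\left(-8 + \left(86 - -109\right)\right) + \left(-113 + 160\right)^{2}} = \frac{1}{\left(-8 + \left(86 + 109\right)\right) + 47^{2}} = \frac{1}{\left(-8 + 195\right) + 2209} = \frac{1}{187 + 2209} = \frac{1}{2396}$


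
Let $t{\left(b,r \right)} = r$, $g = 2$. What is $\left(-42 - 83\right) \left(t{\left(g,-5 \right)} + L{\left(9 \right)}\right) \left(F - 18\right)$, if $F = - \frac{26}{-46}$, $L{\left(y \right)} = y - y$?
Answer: $- \frac{250625}{23} \approx -10897.0$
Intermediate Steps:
$L{\left(y \right)} = 0$
$F = \frac{13}{23}$ ($F = \left(-26\right) \left(- \frac{1}{46}\right) = \frac{13}{23} \approx 0.56522$)
$\left(-42 - 83\right) \left(t{\left(g,-5 \right)} + L{\left(9 \right)}\right) \left(F - 18\right) = \left(-42 - 83\right) \left(-5 + 0\right) \left(\frac{13}{23} - 18\right) = - 125 \left(\left(-5\right) \left(- \frac{401}{23}\right)\right) = \left(-125\right) \frac{2005}{23} = - \frac{250625}{23}$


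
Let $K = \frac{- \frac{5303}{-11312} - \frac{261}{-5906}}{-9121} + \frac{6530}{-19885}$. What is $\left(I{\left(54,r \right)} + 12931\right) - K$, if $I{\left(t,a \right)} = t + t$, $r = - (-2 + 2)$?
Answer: $\frac{15799964637111964879}{1211716132804912} \approx 13039.0$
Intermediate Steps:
$r = 0$ ($r = \left(-1\right) 0 = 0$)
$I{\left(t,a \right)} = 2 t$
$K = - \frac{397981468717311}{1211716132804912}$ ($K = \left(\left(-5303\right) \left(- \frac{1}{11312}\right) - - \frac{261}{5906}\right) \left(- \frac{1}{9121}\right) + 6530 \left(- \frac{1}{19885}\right) = \left(\frac{5303}{11312} + \frac{261}{5906}\right) \left(- \frac{1}{9121}\right) - \frac{1306}{3977} = \frac{17135975}{33404336} \left(- \frac{1}{9121}\right) - \frac{1306}{3977} = - \frac{17135975}{304680948656} - \frac{1306}{3977} = - \frac{397981468717311}{1211716132804912} \approx -0.32844$)
$\left(I{\left(54,r \right)} + 12931\right) - K = \left(2 \cdot 54 + 12931\right) - - \frac{397981468717311}{1211716132804912} = \left(108 + 12931\right) + \frac{397981468717311}{1211716132804912} = 13039 + \frac{397981468717311}{1211716132804912} = \frac{15799964637111964879}{1211716132804912}$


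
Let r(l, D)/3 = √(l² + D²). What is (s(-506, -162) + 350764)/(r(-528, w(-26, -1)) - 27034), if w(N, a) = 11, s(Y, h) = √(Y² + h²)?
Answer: -9482553976/728327011 - 11575212*√2305/728327011 - 54068*√70570/728327011 - 330*√6506554/728327011 ≈ -13.804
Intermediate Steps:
r(l, D) = 3*√(D² + l²) (r(l, D) = 3*√(l² + D²) = 3*√(D² + l²))
(s(-506, -162) + 350764)/(r(-528, w(-26, -1)) - 27034) = (√((-506)² + (-162)²) + 350764)/(3*√(11² + (-528)²) - 27034) = (√(256036 + 26244) + 350764)/(3*√(121 + 278784) - 27034) = (√282280 + 350764)/(3*√278905 - 27034) = (2*√70570 + 350764)/(3*(11*√2305) - 27034) = (350764 + 2*√70570)/(33*√2305 - 27034) = (350764 + 2*√70570)/(-27034 + 33*√2305)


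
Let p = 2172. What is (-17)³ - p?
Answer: -7085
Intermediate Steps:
(-17)³ - p = (-17)³ - 1*2172 = -4913 - 2172 = -7085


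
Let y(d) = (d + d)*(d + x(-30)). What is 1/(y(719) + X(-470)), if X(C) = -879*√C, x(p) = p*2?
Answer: 473821/449194250717 + 879*I*√470/898388501434 ≈ 1.0548e-6 + 2.1212e-8*I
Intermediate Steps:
x(p) = 2*p
y(d) = 2*d*(-60 + d) (y(d) = (d + d)*(d + 2*(-30)) = (2*d)*(d - 60) = (2*d)*(-60 + d) = 2*d*(-60 + d))
1/(y(719) + X(-470)) = 1/(2*719*(-60 + 719) - 879*I*√470) = 1/(2*719*659 - 879*I*√470) = 1/(947642 - 879*I*√470)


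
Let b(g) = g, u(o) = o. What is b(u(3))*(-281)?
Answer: -843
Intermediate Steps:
b(u(3))*(-281) = 3*(-281) = -843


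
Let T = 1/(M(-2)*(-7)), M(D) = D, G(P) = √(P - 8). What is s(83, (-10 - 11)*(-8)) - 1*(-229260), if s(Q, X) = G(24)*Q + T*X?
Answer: 229604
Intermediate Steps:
G(P) = √(-8 + P)
T = 1/14 (T = 1/(-2*(-7)) = 1/14 ≈ 0.071429)
s(Q, X) = 4*Q + X/14 (s(Q, X) = √(-8 + 24)*Q + X/14 = √16*Q + X/14 = 4*Q + X/14)
s(83, (-10 - 11)*(-8)) - 1*(-229260) = (4*83 + ((-10 - 11)*(-8))/14) - 1*(-229260) = (332 + (-21*(-8))/14) + 229260 = (332 + (1/14)*168) + 229260 = (332 + 12) + 229260 = 344 + 229260 = 229604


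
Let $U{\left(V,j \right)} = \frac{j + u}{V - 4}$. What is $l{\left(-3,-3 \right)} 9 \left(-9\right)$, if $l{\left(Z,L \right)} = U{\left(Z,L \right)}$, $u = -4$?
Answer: $-81$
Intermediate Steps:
$U{\left(V,j \right)} = \frac{-4 + j}{-4 + V}$ ($U{\left(V,j \right)} = \frac{j - 4}{V - 4} = \frac{-4 + j}{-4 + V}$)
$l{\left(Z,L \right)} = \frac{-4 + L}{-4 + Z}$
$l{\left(-3,-3 \right)} 9 \left(-9\right) = \frac{-4 - 3}{-4 - 3} \cdot 9 \left(-9\right) = \frac{1}{-7} \left(-7\right) 9 \left(-9\right) = \left(- \frac{1}{7}\right) \left(-7\right) 9 \left(-9\right) = 1 \cdot 9 \left(-9\right) = 9 \left(-9\right) = -81$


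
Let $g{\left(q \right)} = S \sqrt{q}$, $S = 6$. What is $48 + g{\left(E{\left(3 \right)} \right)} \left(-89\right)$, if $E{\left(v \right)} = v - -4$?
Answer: $48 - 534 \sqrt{7} \approx -1364.8$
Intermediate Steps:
$E{\left(v \right)} = 4 + v$ ($E{\left(v \right)} = v + 4 = 4 + v$)
$g{\left(q \right)} = 6 \sqrt{q}$
$48 + g{\left(E{\left(3 \right)} \right)} \left(-89\right) = 48 + 6 \sqrt{4 + 3} \left(-89\right) = 48 + 6 \sqrt{7} \left(-89\right) = 48 - 534 \sqrt{7}$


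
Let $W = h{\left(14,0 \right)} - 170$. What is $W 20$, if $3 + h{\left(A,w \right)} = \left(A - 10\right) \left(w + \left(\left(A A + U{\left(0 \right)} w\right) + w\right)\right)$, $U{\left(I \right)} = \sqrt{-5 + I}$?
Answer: $12220$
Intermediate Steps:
$h{\left(A,w \right)} = -3 + \left(-10 + A\right) \left(A^{2} + 2 w + i w \sqrt{5}\right)$ ($h{\left(A,w \right)} = -3 + \left(A - 10\right) \left(w + \left(\left(A A + \sqrt{-5 + 0} w\right) + w\right)\right) = -3 + \left(-10 + A\right) \left(w + \left(\left(A^{2} + \sqrt{-5} w\right) + w\right)\right) = -3 + \left(-10 + A\right) \left(w + \left(\left(A^{2} + i \sqrt{5} w\right) + w\right)\right) = -3 + \left(-10 + A\right) \left(w + \left(\left(A^{2} + i w \sqrt{5}\right) + w\right)\right) = -3 + \left(-10 + A\right) \left(w + \left(w + A^{2} + i w \sqrt{5}\right)\right) = -3 + \left(-10 + A\right) \left(A^{2} + 2 w + i w \sqrt{5}\right)$)
$W = 611$ ($W = \left(-3 + 14^{3} - 0 - 10 \cdot 14^{2} + 2 \cdot 14 \cdot 0 - 10 i 0 \sqrt{5} + i 14 \cdot 0 \sqrt{5}\right) - 170 = \left(-3 + 2744 + 0 - 1960 + 0 + 0 + 0\right) - 170 = 781 - 170 = 611$)
$W 20 = 611 \cdot 20 = 12220$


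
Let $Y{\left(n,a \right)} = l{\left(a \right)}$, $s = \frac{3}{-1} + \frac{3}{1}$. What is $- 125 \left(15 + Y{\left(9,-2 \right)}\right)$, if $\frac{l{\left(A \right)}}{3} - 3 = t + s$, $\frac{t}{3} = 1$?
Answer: $-4125$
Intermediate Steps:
$s = 0$ ($s = 3 \left(-1\right) + 3 \cdot 1 = -3 + 3 = 0$)
$t = 3$ ($t = 3 \cdot 1 = 3$)
$l{\left(A \right)} = 18$ ($l{\left(A \right)} = 9 + 3 \left(3 + 0\right) = 9 + 3 \cdot 3 = 9 + 9 = 18$)
$Y{\left(n,a \right)} = 18$
$- 125 \left(15 + Y{\left(9,-2 \right)}\right) = - 125 \left(15 + 18\right) = \left(-125\right) 33 = -4125$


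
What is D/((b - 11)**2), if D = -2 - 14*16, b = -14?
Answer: -226/625 ≈ -0.36160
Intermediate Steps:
D = -226 (D = -2 - 224 = -226)
D/((b - 11)**2) = -226/(-14 - 11)**2 = -226/((-25)**2) = -226/625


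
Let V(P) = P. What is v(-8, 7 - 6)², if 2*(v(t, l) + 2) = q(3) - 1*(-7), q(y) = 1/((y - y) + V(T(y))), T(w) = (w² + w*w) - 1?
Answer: 676/289 ≈ 2.3391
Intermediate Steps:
T(w) = -1 + 2*w² (T(w) = (w² + w²) - 1 = 2*w² - 1 = -1 + 2*w²)
q(y) = 1/(-1 + 2*y²) (q(y) = 1/((y - y) + (-1 + 2*y²)) = 1/(0 + (-1 + 2*y²)) = 1/(-1 + 2*y²))
v(t, l) = 26/17 (v(t, l) = -2 + (1/(-1 + 2*3²) - 1*(-7))/2 = -2 + (1/(-1 + 2*9) + 7)/2 = -2 + (1/(-1 + 18) + 7)/2 = -2 + (1/17 + 7)/2 = -2 + (½)*(120/17) = -2 + 60/17 = 26/17)
v(-8, 7 - 6)² = (26/17)² = 676/289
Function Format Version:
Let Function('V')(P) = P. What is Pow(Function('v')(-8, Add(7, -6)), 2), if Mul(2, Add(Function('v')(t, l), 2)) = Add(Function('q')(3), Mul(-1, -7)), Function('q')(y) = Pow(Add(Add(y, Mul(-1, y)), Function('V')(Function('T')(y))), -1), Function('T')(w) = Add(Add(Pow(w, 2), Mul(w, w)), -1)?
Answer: Rational(676, 289) ≈ 2.3391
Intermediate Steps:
Function('T')(w) = Add(-1, Mul(2, Pow(w, 2))) (Function('T')(w) = Add(Add(Pow(w, 2), Pow(w, 2)), -1) = Add(Mul(2, Pow(w, 2)), -1) = Add(-1, Mul(2, Pow(w, 2))))
Function('q')(y) = Pow(Add(-1, Mul(2, Pow(y, 2))), -1) (Function('q')(y) = Pow(Add(Add(y, Mul(-1, y)), Add(-1, Mul(2, Pow(y, 2)))), -1) = Pow(Add(0, Add(-1, Mul(2, Pow(y, 2)))), -1) = Pow(Add(-1, Mul(2, Pow(y, 2))), -1))
Function('v')(t, l) = Rational(26, 17) (Function('v')(t, l) = Add(-2, Mul(Rational(1, 2), Add(Pow(Add(-1, Mul(2, Pow(3, 2))), -1), Mul(-1, -7)))) = Add(-2, Mul(Rational(1, 2), Add(Pow(Add(-1, Mul(2, 9)), -1), 7))) = Add(-2, Mul(Rational(1, 2), Add(Pow(Add(-1, 18), -1), 7))) = Add(-2, Mul(Rational(1, 2), Add(Pow(17, -1), 7))) = Add(-2, Mul(Rational(1, 2), Add(Rational(1, 17), 7))) = Add(-2, Mul(Rational(1, 2), Rational(120, 17))) = Add(-2, Rational(60, 17)) = Rational(26, 17))
Pow(Function('v')(-8, Add(7, -6)), 2) = Pow(Rational(26, 17), 2) = Rational(676, 289)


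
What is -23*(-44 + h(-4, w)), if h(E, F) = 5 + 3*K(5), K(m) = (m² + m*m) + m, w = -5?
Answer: -2898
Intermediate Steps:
K(m) = m + 2*m² (K(m) = (m² + m²) + m = 2*m² + m = m + 2*m²)
h(E, F) = 170 (h(E, F) = 5 + 3*(5*(1 + 2*5)) = 5 + 3*(5*(1 + 10)) = 5 + 3*(5*11) = 5 + 3*55 = 5 + 165 = 170)
-23*(-44 + h(-4, w)) = -23*(-44 + 170) = -23*126 = -2898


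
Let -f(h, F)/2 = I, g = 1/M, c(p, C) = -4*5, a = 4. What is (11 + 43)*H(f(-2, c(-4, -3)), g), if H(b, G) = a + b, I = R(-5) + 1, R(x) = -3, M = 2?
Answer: 432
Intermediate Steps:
c(p, C) = -20
g = ½ (g = 1/2 = ½ ≈ 0.50000)
I = -2 (I = -3 + 1 = -2)
f(h, F) = 4 (f(h, F) = -2*(-2) = 4)
H(b, G) = 4 + b
(11 + 43)*H(f(-2, c(-4, -3)), g) = (11 + 43)*(4 + 4) = 54*8 = 432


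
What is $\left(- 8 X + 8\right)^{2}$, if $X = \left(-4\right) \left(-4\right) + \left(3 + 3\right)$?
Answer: $28224$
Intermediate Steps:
$X = 22$ ($X = 16 + 6 = 22$)
$\left(- 8 X + 8\right)^{2} = \left(\left(-8\right) 22 + 8\right)^{2} = \left(-176 + 8\right)^{2} = \left(-168\right)^{2} = 28224$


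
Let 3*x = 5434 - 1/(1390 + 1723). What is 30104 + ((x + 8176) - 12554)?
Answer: 257171155/9339 ≈ 27537.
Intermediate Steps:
x = 16916041/9339 (x = (5434 - 1/(1390 + 1723))/3 = (5434 - 1/3113)/3 = (⅓)*(16916041/3113) = 16916041/9339 ≈ 1811.3)
30104 + ((x + 8176) - 12554) = 30104 + ((16916041/9339 + 8176) - 12554) = 30104 + (93271705/9339 - 12554) = 30104 - 23970101/9339 = 257171155/9339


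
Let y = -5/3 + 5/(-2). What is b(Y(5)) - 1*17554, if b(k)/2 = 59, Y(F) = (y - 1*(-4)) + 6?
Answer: -17436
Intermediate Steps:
y = -25/6 (y = -5*⅓ + 5*(-½) = -5/3 - 5/2 = -25/6 ≈ -4.1667)
Y(F) = 35/6 (Y(F) = (-25/6 - 1*(-4)) + 6 = (-25/6 + 4) + 6 = -⅙ + 6 = 35/6)
b(k) = 118 (b(k) = 2*59 = 118)
b(Y(5)) - 1*17554 = 118 - 1*17554 = 118 - 17554 = -17436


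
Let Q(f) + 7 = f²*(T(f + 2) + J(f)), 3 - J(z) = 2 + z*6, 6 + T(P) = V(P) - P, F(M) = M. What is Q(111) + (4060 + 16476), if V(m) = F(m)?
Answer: -8246862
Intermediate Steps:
V(m) = m
T(P) = -6 (T(P) = -6 + (P - P) = -6 + 0 = -6)
J(z) = 1 - 6*z (J(z) = 3 - (2 + z*6) = 3 - (2 + 6*z) = 3 + (-2 - 6*z) = 1 - 6*z)
Q(f) = -7 + f²*(-5 - 6*f) (Q(f) = -7 + f²*(-6 + (1 - 6*f)) = -7 + f²*(-5 - 6*f))
Q(111) + (4060 + 16476) = (-7 - 6*111³ - 5*111²) + (4060 + 16476) = (-7 - 6*1367631 - 5*12321) + 20536 = (-7 - 8205786 - 61605) + 20536 = -8267398 + 20536 = -8246862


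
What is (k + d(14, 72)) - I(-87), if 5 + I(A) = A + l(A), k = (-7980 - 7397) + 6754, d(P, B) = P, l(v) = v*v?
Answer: -16086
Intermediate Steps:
l(v) = v²
k = -8623 (k = -15377 + 6754 = -8623)
I(A) = -5 + A + A² (I(A) = -5 + (A + A²) = -5 + A + A²)
(k + d(14, 72)) - I(-87) = (-8623 + 14) - (-5 - 87 + (-87)²) = -8609 - (-5 - 87 + 7569) = -8609 - 1*7477 = -8609 - 7477 = -16086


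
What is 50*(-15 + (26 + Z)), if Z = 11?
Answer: 1100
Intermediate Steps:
50*(-15 + (26 + Z)) = 50*(-15 + (26 + 11)) = 50*(-15 + 37) = 50*22 = 1100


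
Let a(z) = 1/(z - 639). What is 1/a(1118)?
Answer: 479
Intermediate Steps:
a(z) = 1/(-639 + z)
1/a(1118) = 1/(1/(-639 + 1118)) = 1/(1/479) = 479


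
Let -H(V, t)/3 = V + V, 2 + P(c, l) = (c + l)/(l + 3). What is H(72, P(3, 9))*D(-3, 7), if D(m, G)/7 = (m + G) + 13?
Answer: -51408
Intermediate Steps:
P(c, l) = -2 + (c + l)/(3 + l) (P(c, l) = -2 + (c + l)/(l + 3) = -2 + (c + l)/(3 + l))
H(V, t) = -6*V (H(V, t) = -3*(V + V) = -6*V)
D(m, G) = 91 + 7*G + 7*m (D(m, G) = 7*((m + G) + 13) = 7*((G + m) + 13) = 7*(13 + G + m) = 91 + 7*G + 7*m)
H(72, P(3, 9))*D(-3, 7) = (-6*72)*(91 + 7*7 + 7*(-3)) = -432*(91 + 49 - 21) = -432*119 = -51408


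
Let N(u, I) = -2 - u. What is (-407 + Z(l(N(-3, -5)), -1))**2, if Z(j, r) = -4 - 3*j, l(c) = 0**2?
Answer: 168921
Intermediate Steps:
l(c) = 0
(-407 + Z(l(N(-3, -5)), -1))**2 = (-407 + (-4 - 3*0))**2 = (-407 + (-4 + 0))**2 = (-407 - 4)**2 = (-411)**2 = 168921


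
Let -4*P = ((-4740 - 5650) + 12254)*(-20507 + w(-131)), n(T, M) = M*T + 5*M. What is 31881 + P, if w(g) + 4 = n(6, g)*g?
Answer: -78377279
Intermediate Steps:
n(T, M) = 5*M + M*T
w(g) = -4 + 11*g² (w(g) = -4 + (g*(5 + 6))*g = -4 + (g*11)*g = -4 + (11*g)*g = -4 + 11*g²)
P = -78409160 (P = -((-4740 - 5650) + 12254)*(-20507 + (-4 + 11*(-131)²))/4 = -(-10390 + 12254)*(-20507 + (-4 + 11*17161))/4 = -466*(-20507 + (-4 + 188771)) = -466*(-20507 + 188767) = -466*168260 = -¼*313636640 = -78409160)
31881 + P = 31881 - 78409160 = -78377279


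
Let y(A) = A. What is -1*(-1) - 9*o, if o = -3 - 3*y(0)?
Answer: 28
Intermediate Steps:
o = -3 (o = -3 - 3*0 = -3 + 0 = -3)
-1*(-1) - 9*o = -1*(-1) - 9*(-3) = 1 + 27 = 28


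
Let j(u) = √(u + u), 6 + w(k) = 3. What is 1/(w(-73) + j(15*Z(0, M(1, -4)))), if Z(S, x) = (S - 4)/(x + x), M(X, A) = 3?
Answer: -3/29 - 2*I*√5/29 ≈ -0.10345 - 0.15421*I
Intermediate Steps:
Z(S, x) = (-4 + S)/(2*x) (Z(S, x) = (-4 + S)/((2*x)) = (-4 + S)*(1/(2*x)) = (-4 + S)/(2*x))
w(k) = -3 (w(k) = -6 + 3 = -3)
j(u) = √2*√u (j(u) = √(2*u) = √2*√u)
1/(w(-73) + j(15*Z(0, M(1, -4)))) = 1/(-3 + √2*√(15*((½)*(-4 + 0)/3))) = 1/(-3 + √2*√(15*((½)*(⅓)*(-4)))) = 1/(-3 + √2*√(15*(-⅔))) = 1/(-3 + √2*√(-10)) = 1/(-3 + √2*(I*√10)) = 1/(-3 + 2*I*√5)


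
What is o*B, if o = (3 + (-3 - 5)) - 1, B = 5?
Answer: -30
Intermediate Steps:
o = -6 (o = (3 - 8) - 1 = -5 - 1 = -6)
o*B = -6*5 = -30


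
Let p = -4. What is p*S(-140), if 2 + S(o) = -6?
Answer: 32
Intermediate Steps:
S(o) = -8 (S(o) = -2 - 6 = -8)
p*S(-140) = -4*(-8) = 32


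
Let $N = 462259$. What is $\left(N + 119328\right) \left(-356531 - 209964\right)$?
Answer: $-329466127565$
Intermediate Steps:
$\left(N + 119328\right) \left(-356531 - 209964\right) = \left(462259 + 119328\right) \left(-356531 - 209964\right) = 581587 \left(-566495\right) = -329466127565$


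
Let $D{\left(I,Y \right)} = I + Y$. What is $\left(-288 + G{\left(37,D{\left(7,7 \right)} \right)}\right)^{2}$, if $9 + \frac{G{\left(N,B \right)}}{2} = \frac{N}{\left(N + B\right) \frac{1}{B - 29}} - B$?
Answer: $\frac{36578304}{289} \approx 1.2657 \cdot 10^{5}$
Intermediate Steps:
$G{\left(N,B \right)} = -18 - 2 B + \frac{2 N \left(-29 + B\right)}{B + N}$ ($G{\left(N,B \right)} = -18 + 2 \left(\frac{N}{\left(N + B\right) \frac{1}{B - 29}} - B\right) = -18 + 2 \left(\frac{N}{\left(B + N\right) \frac{1}{-29 + B}} - B\right) = -18 + 2 \left(\frac{N}{\frac{1}{-29 + B} \left(B + N\right)} - B\right) = -18 + 2 \left(N \frac{-29 + B}{B + N} - B\right) = -18 + 2 \left(\frac{N \left(-29 + B\right)}{B + N} - B\right) = -18 + 2 \left(- B + \frac{N \left(-29 + B\right)}{B + N}\right) = -18 - \left(2 B - \frac{2 N \left(-29 + B\right)}{B + N}\right) = -18 - 2 B + \frac{2 N \left(-29 + B\right)}{B + N}$)
$\left(-288 + G{\left(37,D{\left(7,7 \right)} \right)}\right)^{2} = \left(-288 + \frac{2 \left(- \left(7 + 7\right)^{2} - 1406 - 9 \left(7 + 7\right)\right)}{\left(7 + 7\right) + 37}\right)^{2} = \left(-288 + \frac{2 \left(- 14^{2} - 1406 - 126\right)}{14 + 37}\right)^{2} = \left(-288 + \frac{2 \left(\left(-1\right) 196 - 1406 - 126\right)}{51}\right)^{2} = \left(-288 + 2 \cdot \frac{1}{51} \left(-196 - 1406 - 126\right)\right)^{2} = \left(-288 + 2 \cdot \frac{1}{51} \left(-1728\right)\right)^{2} = \left(-288 - \frac{1152}{17}\right)^{2} = \left(- \frac{6048}{17}\right)^{2} = \frac{36578304}{289}$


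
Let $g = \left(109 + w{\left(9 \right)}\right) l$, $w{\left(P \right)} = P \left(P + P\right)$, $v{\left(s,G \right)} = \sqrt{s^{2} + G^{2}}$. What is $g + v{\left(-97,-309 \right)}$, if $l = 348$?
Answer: $94308 + \sqrt{104890} \approx 94632.0$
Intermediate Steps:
$v{\left(s,G \right)} = \sqrt{G^{2} + s^{2}}$
$w{\left(P \right)} = 2 P^{2}$ ($w{\left(P \right)} = P 2 P = 2 P^{2}$)
$g = 94308$ ($g = \left(109 + 2 \cdot 9^{2}\right) 348 = \left(109 + 2 \cdot 81\right) 348 = \left(109 + 162\right) 348 = 271 \cdot 348 = 94308$)
$g + v{\left(-97,-309 \right)} = 94308 + \sqrt{\left(-309\right)^{2} + \left(-97\right)^{2}} = 94308 + \sqrt{95481 + 9409} = 94308 + \sqrt{104890}$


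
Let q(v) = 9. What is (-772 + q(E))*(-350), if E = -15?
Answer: 267050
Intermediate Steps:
(-772 + q(E))*(-350) = (-772 + 9)*(-350) = -763*(-350) = 267050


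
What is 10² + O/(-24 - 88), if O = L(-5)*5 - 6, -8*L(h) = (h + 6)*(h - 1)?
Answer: 44809/448 ≈ 100.02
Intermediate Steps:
L(h) = -(-1 + h)*(6 + h)/8 (L(h) = -(h + 6)*(h - 1)/8 = -(6 + h)*(-1 + h)/8 = -(-1 + h)*(6 + h)/8)
O = -9/4 (O = (¾ - 5/8*(-5) - ⅛*(-5)²)*5 - 6 = (¾ + 25/8 - ⅛*25)*5 - 6 = (¾ + 25/8 - 25/8)*5 - 6 = (¾)*5 - 6 = 15/4 - 6 = -9/4 ≈ -2.2500)
10² + O/(-24 - 88) = 10² - 9/(4*(-24 - 88)) = 100 - 9/4/(-112) = 100 - 9/4*(-1/112) = 100 + 9/448 = 44809/448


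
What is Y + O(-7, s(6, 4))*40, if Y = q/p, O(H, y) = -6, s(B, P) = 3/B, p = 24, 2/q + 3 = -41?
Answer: -126721/528 ≈ -240.00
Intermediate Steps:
q = -1/22 (q = 2/(-3 - 41) = 2/(-44) = 2*(-1/44) = -1/22 ≈ -0.045455)
Y = -1/528 (Y = -1/22/24 = -1/22*1/24 = -1/528 ≈ -0.0018939)
Y + O(-7, s(6, 4))*40 = -1/528 - 6*40 = -1/528 - 240 = -126721/528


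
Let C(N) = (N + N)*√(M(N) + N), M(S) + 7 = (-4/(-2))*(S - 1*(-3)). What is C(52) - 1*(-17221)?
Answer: 17221 + 104*√155 ≈ 18516.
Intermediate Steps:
M(S) = -1 + 2*S (M(S) = -7 + (-4/(-2))*(S - 1*(-3)) = -7 + (-4*(-½))*(S + 3) = -7 + 2*(3 + S) = -7 + (6 + 2*S) = -1 + 2*S)
C(N) = 2*N*√(-1 + 3*N) (C(N) = (N + N)*√((-1 + 2*N) + N) = (2*N)*√(-1 + 3*N) = 2*N*√(-1 + 3*N))
C(52) - 1*(-17221) = 2*52*√(-1 + 3*52) - 1*(-17221) = 2*52*√(-1 + 156) + 17221 = 2*52*√155 + 17221 = 104*√155 + 17221 = 17221 + 104*√155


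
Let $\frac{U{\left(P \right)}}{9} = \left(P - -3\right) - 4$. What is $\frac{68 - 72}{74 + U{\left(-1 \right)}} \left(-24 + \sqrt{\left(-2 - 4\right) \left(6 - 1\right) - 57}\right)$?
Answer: $\frac{12}{7} - \frac{i \sqrt{87}}{14} \approx 1.7143 - 0.66624 i$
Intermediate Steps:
$U{\left(P \right)} = -9 + 9 P$ ($U{\left(P \right)} = 9 \left(\left(P - -3\right) - 4\right) = 9 \left(\left(P + 3\right) - 4\right) = 9 \left(\left(3 + P\right) - 4\right) = 9 \left(-1 + P\right) = -9 + 9 P$)
$\frac{68 - 72}{74 + U{\left(-1 \right)}} \left(-24 + \sqrt{\left(-2 - 4\right) \left(6 - 1\right) - 57}\right) = \frac{68 - 72}{74 + \left(-9 + 9 \left(-1\right)\right)} \left(-24 + \sqrt{\left(-2 - 4\right) \left(6 - 1\right) - 57}\right) = - \frac{4}{74 - 18} \left(-24 + \sqrt{- 6 \left(6 - 1\right) - 57}\right) = - \frac{4}{74 - 18} \left(-24 + \sqrt{\left(-6\right) 5 - 57}\right) = - \frac{4}{56} \left(-24 + \sqrt{-30 - 57}\right) = \left(-4\right) \frac{1}{56} \left(-24 + \sqrt{-87}\right) = - \frac{-24 + i \sqrt{87}}{14} = \frac{12}{7} - \frac{i \sqrt{87}}{14}$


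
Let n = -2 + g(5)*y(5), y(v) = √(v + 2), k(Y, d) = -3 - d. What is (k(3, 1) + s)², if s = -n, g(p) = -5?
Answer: 179 - 20*√7 ≈ 126.08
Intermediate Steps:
y(v) = √(2 + v)
n = -2 - 5*√7 (n = -2 - 5*√(2 + 5) = -2 - 5*√7 ≈ -15.229)
s = 2 + 5*√7 (s = -(-2 - 5*√7) = 2 + 5*√7 ≈ 15.229)
(k(3, 1) + s)² = ((-3 - 1*1) + (2 + 5*√7))² = ((-3 - 1) + (2 + 5*√7))² = (-4 + (2 + 5*√7))² = (-2 + 5*√7)²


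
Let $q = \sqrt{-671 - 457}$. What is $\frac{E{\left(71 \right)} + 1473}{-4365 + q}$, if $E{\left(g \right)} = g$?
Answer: $- \frac{2246520}{6351451} - \frac{3088 i \sqrt{282}}{19054353} \approx -0.3537 - 0.0027215 i$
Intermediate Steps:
$q = 2 i \sqrt{282}$ ($q = \sqrt{-1128} = 2 i \sqrt{282} \approx 33.586 i$)
$\frac{E{\left(71 \right)} + 1473}{-4365 + q} = \frac{71 + 1473}{-4365 + 2 i \sqrt{282}} = \frac{1544}{-4365 + 2 i \sqrt{282}}$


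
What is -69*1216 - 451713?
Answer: -535617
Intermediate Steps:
-69*1216 - 451713 = -83904 - 451713 = -535617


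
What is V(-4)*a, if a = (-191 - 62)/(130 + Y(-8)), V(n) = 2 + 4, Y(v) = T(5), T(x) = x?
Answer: -506/45 ≈ -11.244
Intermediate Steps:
Y(v) = 5
V(n) = 6
a = -253/135 (a = (-191 - 62)/(130 + 5) = -253/135 ≈ -1.8741)
V(-4)*a = 6*(-253/135) = -506/45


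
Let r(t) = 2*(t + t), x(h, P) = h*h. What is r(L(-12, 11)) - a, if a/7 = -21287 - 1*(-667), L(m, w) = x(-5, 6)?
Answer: 144440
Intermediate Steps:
x(h, P) = h²
L(m, w) = 25 (L(m, w) = (-5)² = 25)
a = -144340 (a = 7*(-21287 - 1*(-667)) = 7*(-21287 + 667) = 7*(-20620) = -144340)
r(t) = 4*t (r(t) = 2*(2*t) = 4*t)
r(L(-12, 11)) - a = 4*25 - 1*(-144340) = 100 + 144340 = 144440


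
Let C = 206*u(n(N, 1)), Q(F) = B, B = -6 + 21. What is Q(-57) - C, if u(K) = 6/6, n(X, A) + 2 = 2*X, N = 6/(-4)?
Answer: -191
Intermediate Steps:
N = -3/2 (N = 6*(-¼) = -3/2 ≈ -1.5000)
n(X, A) = -2 + 2*X
B = 15
Q(F) = 15
u(K) = 1 (u(K) = 6*(⅙) = 1)
C = 206 (C = 206*1 = 206)
Q(-57) - C = 15 - 1*206 = 15 - 206 = -191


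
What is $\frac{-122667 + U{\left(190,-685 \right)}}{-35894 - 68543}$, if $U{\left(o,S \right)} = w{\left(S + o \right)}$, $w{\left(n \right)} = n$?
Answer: $\frac{123162}{104437} \approx 1.1793$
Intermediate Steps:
$U{\left(o,S \right)} = S + o$
$\frac{-122667 + U{\left(190,-685 \right)}}{-35894 - 68543} = \frac{-122667 + \left(-685 + 190\right)}{-35894 - 68543} = \frac{-122667 - 495}{-104437} = \left(-123162\right) \left(- \frac{1}{104437}\right) = \frac{123162}{104437}$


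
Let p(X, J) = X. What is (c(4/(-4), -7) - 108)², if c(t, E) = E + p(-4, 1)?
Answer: 14161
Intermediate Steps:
c(t, E) = -4 + E (c(t, E) = E - 4 = -4 + E)
(c(4/(-4), -7) - 108)² = ((-4 - 7) - 108)² = (-11 - 108)² = (-119)² = 14161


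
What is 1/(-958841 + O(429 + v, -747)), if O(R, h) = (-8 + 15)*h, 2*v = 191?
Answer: -1/964070 ≈ -1.0373e-6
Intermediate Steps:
v = 191/2 (v = (½)*191 = 191/2 ≈ 95.500)
O(R, h) = 7*h
1/(-958841 + O(429 + v, -747)) = 1/(-958841 + 7*(-747)) = 1/(-958841 - 5229) = 1/(-964070) = -1/964070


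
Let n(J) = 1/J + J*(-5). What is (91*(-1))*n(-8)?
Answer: -29029/8 ≈ -3628.6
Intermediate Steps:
n(J) = 1/J - 5*J
(91*(-1))*n(-8) = (91*(-1))*(1/(-8) - 5*(-8)) = -91*(-⅛ + 40) = -91*319/8 = -29029/8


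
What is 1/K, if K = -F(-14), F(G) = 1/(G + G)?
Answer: 28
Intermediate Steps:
F(G) = 1/(2*G)
K = 1/28 (K = -1/(2*(-14)) = -(-1)/(2*14) = -1*(-1/28) = 1/28 ≈ 0.035714)
1/K = 1/(1/28) = 28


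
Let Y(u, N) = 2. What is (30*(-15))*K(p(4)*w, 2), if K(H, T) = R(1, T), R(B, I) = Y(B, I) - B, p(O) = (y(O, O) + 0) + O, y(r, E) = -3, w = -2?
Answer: -450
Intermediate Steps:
p(O) = -3 + O (p(O) = (-3 + 0) + O = -3 + O)
R(B, I) = 2 - B
K(H, T) = 1 (K(H, T) = 2 - 1*1 = 2 - 1 = 1)
(30*(-15))*K(p(4)*w, 2) = (30*(-15))*1 = -450*1 = -450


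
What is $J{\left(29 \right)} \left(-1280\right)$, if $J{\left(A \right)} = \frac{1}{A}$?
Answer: $- \frac{1280}{29} \approx -44.138$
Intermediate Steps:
$J{\left(29 \right)} \left(-1280\right) = \frac{1}{29} \left(-1280\right) = - \frac{1280}{29}$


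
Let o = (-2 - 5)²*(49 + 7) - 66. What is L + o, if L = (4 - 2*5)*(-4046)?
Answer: 26954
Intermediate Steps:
L = 24276 (L = (4 - 10)*(-4046) = -6*(-4046) = 24276)
o = 2678 (o = (-7)²*56 - 66 = 49*56 - 66 = 2744 - 66 = 2678)
L + o = 24276 + 2678 = 26954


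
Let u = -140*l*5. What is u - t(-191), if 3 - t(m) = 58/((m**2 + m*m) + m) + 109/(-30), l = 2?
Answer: -1023620563/727710 ≈ -1406.6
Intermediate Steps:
t(m) = 199/30 - 58/(m + 2*m**2) (t(m) = 3 - (58/((m**2 + m*m) + m) + 109/(-30)) = 3 - (58/((m**2 + m**2) + m) + 109*(-1/30)) = 3 - (58/(2*m**2 + m) - 109/30) = 3 - (58/(m + 2*m**2) - 109/30) = 3 - (-109/30 + 58/(m + 2*m**2)) = 3 + (109/30 - 58/(m + 2*m**2)) = 199/30 - 58/(m + 2*m**2))
u = -1400 (u = -140*2*5 = -1400 ≈ -1400.0)
u - t(-191) = -1400 - (-1740 + 199*(-191) + 398*(-191)**2)/(30*(-191)*(1 + 2*(-191))) = -1400 - (-1)*(-1740 - 38009 + 398*36481)/(30*191*(1 - 382)) = -1400 - (-1)*(-1740 - 38009 + 14519438)/(30*191*(-381)) = -1400 - (-1)*(-1)*14479689/(30*191*381) = -1400 - 1*4826563/727710 = -1400 - 4826563/727710 = -1023620563/727710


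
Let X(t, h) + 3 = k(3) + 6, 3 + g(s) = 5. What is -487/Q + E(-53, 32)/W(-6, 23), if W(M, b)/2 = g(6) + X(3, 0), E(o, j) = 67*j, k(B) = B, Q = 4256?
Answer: 569817/4256 ≈ 133.89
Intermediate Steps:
g(s) = 2 (g(s) = -3 + 5 = 2)
X(t, h) = 6 (X(t, h) = -3 + (3 + 6) = -3 + 9 = 6)
W(M, b) = 16 (W(M, b) = 2*(2 + 6) = 2*8 = 16)
-487/Q + E(-53, 32)/W(-6, 23) = -487/4256 + (67*32)/16 = -487*1/4256 + 2144*(1/16) = -487/4256 + 134 = 569817/4256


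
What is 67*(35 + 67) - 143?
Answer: 6691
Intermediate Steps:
67*(35 + 67) - 143 = 67*102 - 143 = 6834 - 143 = 6691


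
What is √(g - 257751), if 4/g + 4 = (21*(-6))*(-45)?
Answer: I*√2068680909973/2833 ≈ 507.69*I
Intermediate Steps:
g = 2/2833 (g = 4/(-4 + (21*(-6))*(-45)) = 4/(-4 - 126*(-45)) = 4/(-4 + 5670) = 4/5666 = 4*(1/5666) = 2/2833 ≈ 0.00070597)
√(g - 257751) = √(2/2833 - 257751) = √(-730208581/2833) = I*√2068680909973/2833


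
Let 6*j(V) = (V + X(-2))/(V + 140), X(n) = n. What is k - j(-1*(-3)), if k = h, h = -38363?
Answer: -32915455/858 ≈ -38363.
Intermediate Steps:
j(V) = (-2 + V)/(6*(140 + V)) (j(V) = ((V - 2)/(V + 140))/6 = ((-2 + V)/(140 + V))/6 = (-2 + V)/(6*(140 + V)))
k = -38363
k - j(-1*(-3)) = -38363 - (-2 - 1*(-3))/(6*(140 - 1*(-3))) = -38363 - (-2 + 3)/(6*(140 + 3)) = -38363 - 1/(6*143) = -38363 - 1*1/858 = -38363 - 1/858 = -32915455/858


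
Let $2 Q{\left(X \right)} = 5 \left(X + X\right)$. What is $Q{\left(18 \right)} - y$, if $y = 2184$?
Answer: $-2094$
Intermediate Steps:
$Q{\left(X \right)} = 5 X$ ($Q{\left(X \right)} = \frac{5 \left(X + X\right)}{2} = \frac{5 \cdot 2 X}{2} = \frac{10 X}{2} = 5 X$)
$Q{\left(18 \right)} - y = 5 \cdot 18 - 2184 = 90 - 2184 = -2094$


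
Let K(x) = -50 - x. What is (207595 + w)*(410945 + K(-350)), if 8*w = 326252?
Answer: 204287187485/2 ≈ 1.0214e+11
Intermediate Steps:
w = 81563/2 (w = (1/8)*326252 = 81563/2 ≈ 40782.)
(207595 + w)*(410945 + K(-350)) = (207595 + 81563/2)*(410945 + (-50 - 1*(-350))) = 496753*(410945 + (-50 + 350))/2 = 496753*(410945 + 300)/2 = (496753/2)*411245 = 204287187485/2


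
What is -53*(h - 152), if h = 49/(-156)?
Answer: 1259333/156 ≈ 8072.6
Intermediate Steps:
h = -49/156 (h = 49*(-1/156) = -49/156 ≈ -0.31410)
-53*(h - 152) = -53*(-49/156 - 152) = -53*(-23761/156) = 1259333/156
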